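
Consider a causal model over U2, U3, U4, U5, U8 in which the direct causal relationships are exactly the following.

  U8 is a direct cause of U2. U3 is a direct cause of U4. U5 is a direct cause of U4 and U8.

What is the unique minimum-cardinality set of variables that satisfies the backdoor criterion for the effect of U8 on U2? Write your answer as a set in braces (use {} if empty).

{}

Variables eligible for adjustment (non-descendants of U8, excluding U8 and U2): {U3, U4, U5}.
Backdoor paths from U8 to U2:
  (none)
With no backdoor paths the empty set already satisfies the criterion, and it is trivially minimal.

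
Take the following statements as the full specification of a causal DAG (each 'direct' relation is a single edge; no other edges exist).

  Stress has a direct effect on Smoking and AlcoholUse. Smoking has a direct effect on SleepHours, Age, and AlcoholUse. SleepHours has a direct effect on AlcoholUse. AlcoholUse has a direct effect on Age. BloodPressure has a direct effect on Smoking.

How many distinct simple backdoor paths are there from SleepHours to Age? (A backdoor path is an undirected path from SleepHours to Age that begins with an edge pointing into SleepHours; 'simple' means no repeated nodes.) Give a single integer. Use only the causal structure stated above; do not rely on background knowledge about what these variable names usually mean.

3

A backdoor path from SleepHours to Age is any simple undirected path whose first edge points into SleepHours (i.e. leaves SleepHours via a parent).
Parents of SleepHours: {Smoking}.
Enumerating:
  P1: SleepHours <- Smoking <- Stress -> AlcoholUse -> Age
  P2: SleepHours <- Smoking -> AlcoholUse -> Age
  P3: SleepHours <- Smoking -> Age
That exhausts the simple backdoor paths. Count: 3.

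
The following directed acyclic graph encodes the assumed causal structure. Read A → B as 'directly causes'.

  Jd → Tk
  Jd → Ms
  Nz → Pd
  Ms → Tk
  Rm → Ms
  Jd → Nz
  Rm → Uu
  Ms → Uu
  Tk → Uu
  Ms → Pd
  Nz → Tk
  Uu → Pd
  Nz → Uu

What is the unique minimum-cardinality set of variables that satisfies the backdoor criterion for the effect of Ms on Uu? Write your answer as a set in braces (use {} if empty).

Variables eligible for adjustment (non-descendants of Ms, excluding Ms and Uu): {Jd, Nz, Rm}.
Backdoor paths from Ms to Uu:
  P1: Ms <- Rm -> Uu
  P2: Ms <- Jd -> Nz -> Tk -> Uu
  P3: Ms <- Jd -> Nz -> Uu
  P4: Ms <- Jd -> Nz -> Pd <- Uu
  P5: Ms <- Jd -> Tk <- Nz -> Uu
  P6: Ms <- Jd -> Tk <- Nz -> Pd <- Uu
  P7: Ms <- Jd -> Tk -> Uu
The empty set is not sufficient: P1 (Ms <- Rm -> Uu) has no collider blocking it and no conditioned non-collider, so it is open.
Try {Jd, Rm}:
  P1: blocked at fork node Rm ∈ conditioning set.
  P2: blocked at fork node Jd ∈ conditioning set.
  P3: blocked at fork node Jd ∈ conditioning set.
  P4: blocked at fork node Jd ∈ conditioning set.
  P5: blocked at fork node Jd ∈ conditioning set.
  P6: blocked at fork node Jd ∈ conditioning set.
  P7: blocked at fork node Jd ∈ conditioning set.
{Jd, Rm} contains no descendant of Ms and blocks every backdoor path.
Every element of {Jd, Rm} is needed (dropping Jd leaves P2 open; dropping Rm leaves P1 open), so no proper subset is valid.
Among all size-2 subsets of the eligible variables, only {Jd, Rm} blocks every backdoor path, so it is the unique smallest valid adjustment set.

{Jd, Rm}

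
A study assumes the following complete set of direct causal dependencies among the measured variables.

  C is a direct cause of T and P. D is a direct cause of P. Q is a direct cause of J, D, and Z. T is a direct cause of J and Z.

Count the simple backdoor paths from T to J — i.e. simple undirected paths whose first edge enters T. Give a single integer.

A backdoor path from T to J is any simple undirected path whose first edge points into T (i.e. leaves T via a parent).
Parents of T: {C}.
Enumerating:
  P1: T <- C -> P <- D <- Q -> J
That exhausts the simple backdoor paths. Count: 1.

1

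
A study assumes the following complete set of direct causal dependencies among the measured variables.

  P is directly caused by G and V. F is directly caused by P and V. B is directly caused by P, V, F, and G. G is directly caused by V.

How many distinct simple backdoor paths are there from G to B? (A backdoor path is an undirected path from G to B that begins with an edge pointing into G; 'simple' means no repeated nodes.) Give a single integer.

A backdoor path from G to B is any simple undirected path whose first edge points into G (i.e. leaves G via a parent).
Parents of G: {V}.
Enumerating:
  P1: G <- V -> P -> F -> B
  P2: G <- V -> P -> B
  P3: G <- V -> F <- P -> B
  P4: G <- V -> F -> B
  P5: G <- V -> B
That exhausts the simple backdoor paths. Count: 5.

5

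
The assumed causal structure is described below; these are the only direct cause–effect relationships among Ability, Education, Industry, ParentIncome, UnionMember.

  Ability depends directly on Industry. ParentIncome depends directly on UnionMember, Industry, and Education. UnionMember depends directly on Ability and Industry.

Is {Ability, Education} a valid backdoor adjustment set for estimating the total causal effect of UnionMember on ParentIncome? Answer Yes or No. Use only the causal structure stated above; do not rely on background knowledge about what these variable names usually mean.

Backdoor paths from UnionMember to ParentIncome (paths whose first edge points into UnionMember):
  P1: UnionMember <- Industry -> ParentIncome
  P2: UnionMember <- Ability <- Industry -> ParentIncome
Condition 1 (no descendant of UnionMember in the set): holds — descendants of UnionMember are {ParentIncome}; none are in {Ability, Education}.
Condition 2 (every backdoor path blocked by {Ability, Education}):
  P1: open — no interior node is in the conditioning set.
  P2: blocked at chain node Ability ∈ conditioning set.
{Ability, Education} does not satisfy the backdoor criterion.

No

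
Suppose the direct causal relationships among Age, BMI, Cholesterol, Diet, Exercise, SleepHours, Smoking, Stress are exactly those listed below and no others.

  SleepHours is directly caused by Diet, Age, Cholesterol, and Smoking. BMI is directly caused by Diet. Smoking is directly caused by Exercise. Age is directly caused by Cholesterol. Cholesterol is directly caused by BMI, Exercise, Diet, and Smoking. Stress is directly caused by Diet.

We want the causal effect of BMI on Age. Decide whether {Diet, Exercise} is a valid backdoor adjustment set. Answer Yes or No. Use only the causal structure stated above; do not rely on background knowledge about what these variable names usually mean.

Yes

Backdoor paths from BMI to Age (paths whose first edge points into BMI):
  P1: BMI <- Diet -> Cholesterol <- Exercise -> Smoking -> SleepHours <- Age
  P2: BMI <- Diet -> Cholesterol <- Smoking -> SleepHours <- Age
  P3: BMI <- Diet -> Cholesterol -> Age
  P4: BMI <- Diet -> Cholesterol -> SleepHours <- Age
  P5: BMI <- Diet -> SleepHours <- Smoking <- Exercise -> Cholesterol -> Age
  P6: BMI <- Diet -> SleepHours <- Smoking -> Cholesterol -> Age
  P7: BMI <- Diet -> SleepHours <- Cholesterol -> Age
  P8: BMI <- Diet -> SleepHours <- Age
Condition 1 (no descendant of BMI in the set): holds — descendants of BMI are {Age, Cholesterol, SleepHours}; none are in {Diet, Exercise}.
Condition 2 (every backdoor path blocked by {Diet, Exercise}):
  P1: blocked at fork node Diet ∈ conditioning set.
  P2: blocked at fork node Diet ∈ conditioning set.
  P3: blocked at fork node Diet ∈ conditioning set.
  P4: blocked at fork node Diet ∈ conditioning set.
  P5: blocked at fork node Diet ∈ conditioning set.
  P6: blocked at fork node Diet ∈ conditioning set.
  P7: blocked at fork node Diet ∈ conditioning set.
  P8: blocked at fork node Diet ∈ conditioning set.
{Diet, Exercise} satisfies the backdoor criterion.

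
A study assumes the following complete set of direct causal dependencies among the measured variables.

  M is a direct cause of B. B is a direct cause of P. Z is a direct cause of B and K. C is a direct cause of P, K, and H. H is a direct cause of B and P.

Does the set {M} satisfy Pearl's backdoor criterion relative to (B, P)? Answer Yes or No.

No

Backdoor paths from B to P (paths whose first edge points into B):
  P1: B <- H <- C -> P
  P2: B <- H -> P
  P3: B <- Z -> K <- C -> H -> P
  P4: B <- Z -> K <- C -> P
Condition 1 (no descendant of B in the set): holds — descendants of B are {P}; none are in {M}.
Condition 2 (every backdoor path blocked by {M}):
  P1: open — no interior node is in the conditioning set.
  P2: open — no interior node is in the conditioning set.
  P3: blocked at collider K (neither it nor any descendant is in the conditioning set).
  P4: blocked at collider K (neither it nor any descendant is in the conditioning set).
{M} does not satisfy the backdoor criterion.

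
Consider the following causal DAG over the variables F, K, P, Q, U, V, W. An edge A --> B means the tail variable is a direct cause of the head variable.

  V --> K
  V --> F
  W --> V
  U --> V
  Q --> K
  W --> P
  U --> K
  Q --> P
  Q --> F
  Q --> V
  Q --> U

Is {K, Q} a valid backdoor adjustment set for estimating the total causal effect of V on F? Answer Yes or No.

No

Backdoor paths from V to F (paths whose first edge points into V):
  P1: V <- Q -> F
  P2: V <- U <- Q -> F
  P3: V <- U -> K <- Q -> F
  P4: V <- W -> P <- Q -> F
Condition 1 (no descendant of V in the set): FAILS — K is a descendant of V.
Condition 2 (every backdoor path blocked by {K, Q}):
  P1: blocked at fork node Q ∈ conditioning set.
  P2: blocked at fork node Q ∈ conditioning set.
  P3: blocked at fork node Q ∈ conditioning set.
  P4: blocked at collider P (neither it nor any descendant is in the conditioning set).
{K, Q} does not satisfy the backdoor criterion.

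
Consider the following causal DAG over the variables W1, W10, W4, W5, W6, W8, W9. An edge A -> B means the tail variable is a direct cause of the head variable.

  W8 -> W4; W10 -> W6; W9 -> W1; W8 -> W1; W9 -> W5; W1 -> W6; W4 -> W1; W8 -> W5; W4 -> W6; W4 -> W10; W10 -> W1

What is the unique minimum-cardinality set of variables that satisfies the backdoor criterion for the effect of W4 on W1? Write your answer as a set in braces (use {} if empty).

{W8}

Variables eligible for adjustment (non-descendants of W4, excluding W4 and W1): {W5, W8, W9}.
Backdoor paths from W4 to W1:
  P1: W4 <- W8 -> W1
  P2: W4 <- W8 -> W5 <- W9 -> W1
The empty set is not sufficient: P1 (W4 <- W8 -> W1) has no collider blocking it and no conditioned non-collider, so it is open.
Try {W8}:
  P1: blocked at fork node W8 ∈ conditioning set.
  P2: blocked at fork node W8 ∈ conditioning set.
{W8} contains no descendant of W4 and blocks every backdoor path.
No other singleton works — e.g. {W9} leaves P1 open — so {W8} is the unique smallest valid adjustment set.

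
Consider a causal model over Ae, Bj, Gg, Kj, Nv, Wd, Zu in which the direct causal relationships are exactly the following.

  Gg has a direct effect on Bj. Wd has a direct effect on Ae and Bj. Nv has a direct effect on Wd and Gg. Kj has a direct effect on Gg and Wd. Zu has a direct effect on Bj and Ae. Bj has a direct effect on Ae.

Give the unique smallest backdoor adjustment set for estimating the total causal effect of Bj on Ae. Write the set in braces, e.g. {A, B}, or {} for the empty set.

{Wd, Zu}

Variables eligible for adjustment (non-descendants of Bj, excluding Bj and Ae): {Gg, Kj, Nv, Wd, Zu}.
Backdoor paths from Bj to Ae:
  P1: Bj <- Zu -> Ae
  P2: Bj <- Wd -> Ae
  P3: Bj <- Gg <- Kj -> Wd -> Ae
  P4: Bj <- Gg <- Nv -> Wd -> Ae
The empty set is not sufficient: P1 (Bj <- Zu -> Ae) has no collider blocking it and no conditioned non-collider, so it is open.
Try {Wd, Zu}:
  P1: blocked at fork node Zu ∈ conditioning set.
  P2: blocked at fork node Wd ∈ conditioning set.
  P3: blocked at chain node Wd ∈ conditioning set.
  P4: blocked at chain node Wd ∈ conditioning set.
{Wd, Zu} contains no descendant of Bj and blocks every backdoor path.
Every element of {Wd, Zu} is needed (dropping Wd leaves P2 open; dropping Zu leaves P1 open), so no proper subset is valid.
Among all size-2 subsets of the eligible variables, only {Wd, Zu} blocks every backdoor path, so it is the unique smallest valid adjustment set.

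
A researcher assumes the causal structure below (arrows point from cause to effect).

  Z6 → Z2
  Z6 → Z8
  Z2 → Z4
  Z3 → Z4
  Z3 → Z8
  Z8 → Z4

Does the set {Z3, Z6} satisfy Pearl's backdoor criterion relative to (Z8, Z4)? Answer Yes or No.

Yes

Backdoor paths from Z8 to Z4 (paths whose first edge points into Z8):
  P1: Z8 <- Z6 -> Z2 -> Z4
  P2: Z8 <- Z3 -> Z4
Condition 1 (no descendant of Z8 in the set): holds — descendants of Z8 are {Z4}; none are in {Z3, Z6}.
Condition 2 (every backdoor path blocked by {Z3, Z6}):
  P1: blocked at fork node Z6 ∈ conditioning set.
  P2: blocked at fork node Z3 ∈ conditioning set.
{Z3, Z6} satisfies the backdoor criterion.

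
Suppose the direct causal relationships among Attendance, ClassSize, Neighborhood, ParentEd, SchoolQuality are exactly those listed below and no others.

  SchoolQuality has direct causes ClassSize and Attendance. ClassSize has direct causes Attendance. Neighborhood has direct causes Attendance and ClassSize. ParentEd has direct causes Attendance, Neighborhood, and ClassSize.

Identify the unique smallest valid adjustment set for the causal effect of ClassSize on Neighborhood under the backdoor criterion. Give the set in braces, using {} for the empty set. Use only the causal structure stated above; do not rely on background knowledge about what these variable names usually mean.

{Attendance}

Variables eligible for adjustment (non-descendants of ClassSize, excluding ClassSize and Neighborhood): {Attendance}.
Backdoor paths from ClassSize to Neighborhood:
  P1: ClassSize <- Attendance -> Neighborhood
  P2: ClassSize <- Attendance -> ParentEd <- Neighborhood
The empty set is not sufficient: P1 (ClassSize <- Attendance -> Neighborhood) has no collider blocking it and no conditioned non-collider, so it is open.
Try {Attendance}:
  P1: blocked at fork node Attendance ∈ conditioning set.
  P2: blocked at fork node Attendance ∈ conditioning set.
{Attendance} contains no descendant of ClassSize and blocks every backdoor path.
{Attendance} is the unique smallest valid adjustment set.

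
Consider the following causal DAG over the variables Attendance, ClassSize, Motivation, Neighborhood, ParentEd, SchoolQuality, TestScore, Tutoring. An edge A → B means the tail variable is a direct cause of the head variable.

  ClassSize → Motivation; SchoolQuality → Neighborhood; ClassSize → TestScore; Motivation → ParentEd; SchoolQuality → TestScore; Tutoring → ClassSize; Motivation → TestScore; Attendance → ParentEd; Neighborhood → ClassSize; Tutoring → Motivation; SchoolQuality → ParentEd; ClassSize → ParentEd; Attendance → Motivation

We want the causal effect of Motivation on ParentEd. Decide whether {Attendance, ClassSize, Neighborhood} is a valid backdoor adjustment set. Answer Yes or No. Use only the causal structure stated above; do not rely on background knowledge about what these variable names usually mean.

Yes

Backdoor paths from Motivation to ParentEd (paths whose first edge points into Motivation):
  P1: Motivation <- Tutoring -> ClassSize <- Neighborhood <- SchoolQuality -> ParentEd
  P2: Motivation <- Tutoring -> ClassSize -> TestScore <- SchoolQuality -> ParentEd
  P3: Motivation <- Tutoring -> ClassSize -> ParentEd
  P4: Motivation <- Attendance -> ParentEd
  P5: Motivation <- ClassSize <- Neighborhood <- SchoolQuality -> ParentEd
  P6: Motivation <- ClassSize -> TestScore <- SchoolQuality -> ParentEd
  P7: Motivation <- ClassSize -> ParentEd
Condition 1 (no descendant of Motivation in the set): holds — descendants of Motivation are {ParentEd, TestScore}; none are in {Attendance, ClassSize, Neighborhood}.
Condition 2 (every backdoor path blocked by {Attendance, ClassSize, Neighborhood}):
  P1: blocked at chain node Neighborhood ∈ conditioning set.
  P2: blocked at chain node ClassSize ∈ conditioning set.
  P3: blocked at chain node ClassSize ∈ conditioning set.
  P4: blocked at fork node Attendance ∈ conditioning set.
  P5: blocked at chain node ClassSize ∈ conditioning set.
  P6: blocked at fork node ClassSize ∈ conditioning set.
  P7: blocked at fork node ClassSize ∈ conditioning set.
{Attendance, ClassSize, Neighborhood} satisfies the backdoor criterion.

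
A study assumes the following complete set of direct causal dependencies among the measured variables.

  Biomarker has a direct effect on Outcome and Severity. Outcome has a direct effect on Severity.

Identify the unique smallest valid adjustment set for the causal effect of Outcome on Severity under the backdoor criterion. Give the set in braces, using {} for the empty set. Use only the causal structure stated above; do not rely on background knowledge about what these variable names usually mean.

{Biomarker}

Variables eligible for adjustment (non-descendants of Outcome, excluding Outcome and Severity): {Biomarker}.
Backdoor paths from Outcome to Severity:
  P1: Outcome <- Biomarker -> Severity
The empty set is not sufficient: P1 (Outcome <- Biomarker -> Severity) has no collider blocking it and no conditioned non-collider, so it is open.
Try {Biomarker}:
  P1: blocked at fork node Biomarker ∈ conditioning set.
{Biomarker} contains no descendant of Outcome and blocks every backdoor path.
{Biomarker} is the unique smallest valid adjustment set.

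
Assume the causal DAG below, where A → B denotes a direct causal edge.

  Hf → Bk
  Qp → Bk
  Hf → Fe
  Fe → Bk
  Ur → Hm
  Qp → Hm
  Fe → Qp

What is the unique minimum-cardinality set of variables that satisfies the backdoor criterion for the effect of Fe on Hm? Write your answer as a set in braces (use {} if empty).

{}

Variables eligible for adjustment (non-descendants of Fe, excluding Fe and Hm): {Hf, Ur}.
Backdoor paths from Fe to Hm:
  P1: Fe <- Hf -> Bk <- Qp -> Hm
Each backdoor path contains an unconditioned collider, so every path is already blocked with the empty conditioning set:
  P1: blocked at collider Bk (neither it nor any descendant is in the conditioning set).
The empty set is therefore the unique smallest valid set.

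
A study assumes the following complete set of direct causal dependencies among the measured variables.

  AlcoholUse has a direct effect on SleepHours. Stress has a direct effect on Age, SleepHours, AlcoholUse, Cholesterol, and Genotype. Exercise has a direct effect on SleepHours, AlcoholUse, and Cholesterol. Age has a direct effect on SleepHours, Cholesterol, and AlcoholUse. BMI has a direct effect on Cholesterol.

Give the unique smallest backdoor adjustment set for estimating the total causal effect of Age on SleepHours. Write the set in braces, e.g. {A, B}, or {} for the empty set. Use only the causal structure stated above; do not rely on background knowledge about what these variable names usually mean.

{Stress}

Variables eligible for adjustment (non-descendants of Age, excluding Age and SleepHours): {BMI, Exercise, Genotype, Stress}.
Backdoor paths from Age to SleepHours:
  P1: Age <- Stress -> AlcoholUse <- Exercise -> SleepHours
  P2: Age <- Stress -> AlcoholUse -> SleepHours
  P3: Age <- Stress -> SleepHours
  P4: Age <- Stress -> Cholesterol <- Exercise -> AlcoholUse -> SleepHours
  P5: Age <- Stress -> Cholesterol <- Exercise -> SleepHours
The empty set is not sufficient: P2 (Age <- Stress -> AlcoholUse -> SleepHours) has no collider blocking it and no conditioned non-collider, so it is open.
Try {Stress}:
  P1: blocked at fork node Stress ∈ conditioning set.
  P2: blocked at fork node Stress ∈ conditioning set.
  P3: blocked at fork node Stress ∈ conditioning set.
  P4: blocked at fork node Stress ∈ conditioning set.
  P5: blocked at fork node Stress ∈ conditioning set.
{Stress} contains no descendant of Age and blocks every backdoor path.
No other singleton works — e.g. {BMI} leaves P2 open — so {Stress} is the unique smallest valid adjustment set.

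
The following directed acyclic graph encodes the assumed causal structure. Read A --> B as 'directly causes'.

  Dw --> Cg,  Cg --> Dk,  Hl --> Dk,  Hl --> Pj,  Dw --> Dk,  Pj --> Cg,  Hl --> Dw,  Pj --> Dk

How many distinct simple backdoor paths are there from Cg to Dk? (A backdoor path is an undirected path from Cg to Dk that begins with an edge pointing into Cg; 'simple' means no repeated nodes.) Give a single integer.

A backdoor path from Cg to Dk is any simple undirected path whose first edge points into Cg (i.e. leaves Cg via a parent).
Parents of Cg: {Dw, Pj}.
Enumerating:
  P1: Cg <- Pj <- Hl -> Dw -> Dk
  P2: Cg <- Pj <- Hl -> Dk
  P3: Cg <- Pj -> Dk
  P4: Cg <- Dw <- Hl -> Pj -> Dk
  P5: Cg <- Dw <- Hl -> Dk
  P6: Cg <- Dw -> Dk
That exhausts the simple backdoor paths. Count: 6.

6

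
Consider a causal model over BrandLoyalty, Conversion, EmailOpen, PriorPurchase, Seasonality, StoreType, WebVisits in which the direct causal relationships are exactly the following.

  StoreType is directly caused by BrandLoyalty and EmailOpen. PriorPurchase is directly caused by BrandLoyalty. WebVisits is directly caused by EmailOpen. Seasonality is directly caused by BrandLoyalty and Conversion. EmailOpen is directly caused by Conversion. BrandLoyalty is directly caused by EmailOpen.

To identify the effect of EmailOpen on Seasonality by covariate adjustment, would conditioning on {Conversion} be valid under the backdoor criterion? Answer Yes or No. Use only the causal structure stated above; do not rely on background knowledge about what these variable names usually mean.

Yes

Backdoor paths from EmailOpen to Seasonality (paths whose first edge points into EmailOpen):
  P1: EmailOpen <- Conversion -> Seasonality
Condition 1 (no descendant of EmailOpen in the set): holds — descendants of EmailOpen are {BrandLoyalty, PriorPurchase, Seasonality, StoreType, WebVisits}; none are in {Conversion}.
Condition 2 (every backdoor path blocked by {Conversion}):
  P1: blocked at fork node Conversion ∈ conditioning set.
{Conversion} satisfies the backdoor criterion.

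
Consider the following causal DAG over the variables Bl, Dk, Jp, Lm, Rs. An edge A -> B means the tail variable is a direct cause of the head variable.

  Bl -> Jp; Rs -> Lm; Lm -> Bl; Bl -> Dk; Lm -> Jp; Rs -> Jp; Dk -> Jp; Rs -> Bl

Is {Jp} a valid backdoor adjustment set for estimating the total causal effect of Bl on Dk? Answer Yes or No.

No

Backdoor paths from Bl to Dk (paths whose first edge points into Bl):
  P1: Bl <- Rs -> Lm -> Jp <- Dk
  P2: Bl <- Rs -> Jp <- Dk
  P3: Bl <- Lm <- Rs -> Jp <- Dk
  P4: Bl <- Lm -> Jp <- Dk
Condition 1 (no descendant of Bl in the set): FAILS — Jp is a descendant of Bl.
Condition 2 (every backdoor path blocked by {Jp}):
  P1: open — collider(s) Jp are conditioned on (or have a conditioned descendant) and no non-collider on the path is in the set.
  P2: open — collider(s) Jp are conditioned on (or have a conditioned descendant) and no non-collider on the path is in the set.
  P3: open — collider(s) Jp are conditioned on (or have a conditioned descendant) and no non-collider on the path is in the set.
  P4: open — collider(s) Jp are conditioned on (or have a conditioned descendant) and no non-collider on the path is in the set.
{Jp} does not satisfy the backdoor criterion.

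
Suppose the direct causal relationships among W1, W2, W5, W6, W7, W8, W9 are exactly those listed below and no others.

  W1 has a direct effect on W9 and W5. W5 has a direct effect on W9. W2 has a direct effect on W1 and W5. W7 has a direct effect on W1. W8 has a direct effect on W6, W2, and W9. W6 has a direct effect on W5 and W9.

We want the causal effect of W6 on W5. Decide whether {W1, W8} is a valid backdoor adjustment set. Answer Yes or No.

Backdoor paths from W6 to W5 (paths whose first edge points into W6):
  P1: W6 <- W8 -> W2 -> W1 -> W5
  P2: W6 <- W8 -> W2 -> W1 -> W9 <- W5
  P3: W6 <- W8 -> W2 -> W5
  P4: W6 <- W8 -> W9 <- W1 <- W2 -> W5
  P5: W6 <- W8 -> W9 <- W1 -> W5
  P6: W6 <- W8 -> W9 <- W5
Condition 1 (no descendant of W6 in the set): holds — descendants of W6 are {W5, W9}; none are in {W1, W8}.
Condition 2 (every backdoor path blocked by {W1, W8}):
  P1: blocked at fork node W8 ∈ conditioning set.
  P2: blocked at fork node W8 ∈ conditioning set.
  P3: blocked at fork node W8 ∈ conditioning set.
  P4: blocked at fork node W8 ∈ conditioning set.
  P5: blocked at fork node W8 ∈ conditioning set.
  P6: blocked at fork node W8 ∈ conditioning set.
{W1, W8} satisfies the backdoor criterion.

Yes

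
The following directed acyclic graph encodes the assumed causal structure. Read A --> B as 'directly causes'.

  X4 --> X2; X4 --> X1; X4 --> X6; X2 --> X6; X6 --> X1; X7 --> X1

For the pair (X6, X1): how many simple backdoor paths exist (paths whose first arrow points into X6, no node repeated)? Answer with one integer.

A backdoor path from X6 to X1 is any simple undirected path whose first edge points into X6 (i.e. leaves X6 via a parent).
Parents of X6: {X2, X4}.
Enumerating:
  P1: X6 <- X4 -> X1
  P2: X6 <- X2 <- X4 -> X1
That exhausts the simple backdoor paths. Count: 2.

2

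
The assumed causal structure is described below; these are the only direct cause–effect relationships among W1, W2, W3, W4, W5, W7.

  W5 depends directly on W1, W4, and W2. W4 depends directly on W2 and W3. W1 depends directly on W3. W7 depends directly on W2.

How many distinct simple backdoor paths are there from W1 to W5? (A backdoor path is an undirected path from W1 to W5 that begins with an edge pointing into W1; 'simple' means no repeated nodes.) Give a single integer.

2

A backdoor path from W1 to W5 is any simple undirected path whose first edge points into W1 (i.e. leaves W1 via a parent).
Parents of W1: {W3}.
Enumerating:
  P1: W1 <- W3 -> W4 <- W2 -> W5
  P2: W1 <- W3 -> W4 -> W5
That exhausts the simple backdoor paths. Count: 2.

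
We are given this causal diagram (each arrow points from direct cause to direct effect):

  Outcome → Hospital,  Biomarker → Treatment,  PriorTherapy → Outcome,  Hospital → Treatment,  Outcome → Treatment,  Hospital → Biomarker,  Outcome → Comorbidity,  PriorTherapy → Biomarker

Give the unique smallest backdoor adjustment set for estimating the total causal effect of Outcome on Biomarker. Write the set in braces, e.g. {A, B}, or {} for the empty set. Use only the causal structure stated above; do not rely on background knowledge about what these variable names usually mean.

Variables eligible for adjustment (non-descendants of Outcome, excluding Outcome and Biomarker): {PriorTherapy}.
Backdoor paths from Outcome to Biomarker:
  P1: Outcome <- PriorTherapy -> Biomarker
The empty set is not sufficient: P1 (Outcome <- PriorTherapy -> Biomarker) has no collider blocking it and no conditioned non-collider, so it is open.
Try {PriorTherapy}:
  P1: blocked at fork node PriorTherapy ∈ conditioning set.
{PriorTherapy} contains no descendant of Outcome and blocks every backdoor path.
{PriorTherapy} is the unique smallest valid adjustment set.

{PriorTherapy}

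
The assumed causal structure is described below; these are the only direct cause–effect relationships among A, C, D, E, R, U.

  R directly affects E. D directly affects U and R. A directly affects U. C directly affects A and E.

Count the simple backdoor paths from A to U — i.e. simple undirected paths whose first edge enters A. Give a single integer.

1

A backdoor path from A to U is any simple undirected path whose first edge points into A (i.e. leaves A via a parent).
Parents of A: {C}.
Enumerating:
  P1: A <- C -> E <- R <- D -> U
That exhausts the simple backdoor paths. Count: 1.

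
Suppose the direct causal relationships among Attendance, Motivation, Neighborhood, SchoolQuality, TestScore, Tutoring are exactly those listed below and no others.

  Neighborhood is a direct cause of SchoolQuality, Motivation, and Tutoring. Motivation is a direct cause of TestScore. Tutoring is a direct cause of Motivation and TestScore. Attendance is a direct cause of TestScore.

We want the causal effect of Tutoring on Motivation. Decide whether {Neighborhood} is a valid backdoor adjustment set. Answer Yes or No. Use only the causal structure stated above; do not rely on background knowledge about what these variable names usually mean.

Backdoor paths from Tutoring to Motivation (paths whose first edge points into Tutoring):
  P1: Tutoring <- Neighborhood -> Motivation
Condition 1 (no descendant of Tutoring in the set): holds — descendants of Tutoring are {Motivation, TestScore}; none are in {Neighborhood}.
Condition 2 (every backdoor path blocked by {Neighborhood}):
  P1: blocked at fork node Neighborhood ∈ conditioning set.
{Neighborhood} satisfies the backdoor criterion.

Yes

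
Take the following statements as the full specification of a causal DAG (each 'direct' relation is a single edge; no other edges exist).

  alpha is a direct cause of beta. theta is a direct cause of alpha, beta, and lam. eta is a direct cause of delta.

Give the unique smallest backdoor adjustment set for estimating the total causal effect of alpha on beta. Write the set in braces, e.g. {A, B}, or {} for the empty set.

{theta}

Variables eligible for adjustment (non-descendants of alpha, excluding alpha and beta): {delta, eta, lam, theta}.
Backdoor paths from alpha to beta:
  P1: alpha <- theta -> beta
The empty set is not sufficient: P1 (alpha <- theta -> beta) has no collider blocking it and no conditioned non-collider, so it is open.
Try {theta}:
  P1: blocked at fork node theta ∈ conditioning set.
{theta} contains no descendant of alpha and blocks every backdoor path.
No other singleton works — e.g. {eta} leaves P1 open — so {theta} is the unique smallest valid adjustment set.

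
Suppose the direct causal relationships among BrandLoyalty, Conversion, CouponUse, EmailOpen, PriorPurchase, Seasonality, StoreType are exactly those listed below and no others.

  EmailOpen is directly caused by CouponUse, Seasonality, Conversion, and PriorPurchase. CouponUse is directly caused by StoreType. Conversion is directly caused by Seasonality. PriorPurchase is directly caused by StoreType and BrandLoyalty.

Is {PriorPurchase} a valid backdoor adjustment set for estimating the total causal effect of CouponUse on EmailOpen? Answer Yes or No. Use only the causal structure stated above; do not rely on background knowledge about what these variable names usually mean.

Yes

Backdoor paths from CouponUse to EmailOpen (paths whose first edge points into CouponUse):
  P1: CouponUse <- StoreType -> PriorPurchase -> EmailOpen
Condition 1 (no descendant of CouponUse in the set): holds — descendants of CouponUse are {EmailOpen}; none are in {PriorPurchase}.
Condition 2 (every backdoor path blocked by {PriorPurchase}):
  P1: blocked at chain node PriorPurchase ∈ conditioning set.
{PriorPurchase} satisfies the backdoor criterion.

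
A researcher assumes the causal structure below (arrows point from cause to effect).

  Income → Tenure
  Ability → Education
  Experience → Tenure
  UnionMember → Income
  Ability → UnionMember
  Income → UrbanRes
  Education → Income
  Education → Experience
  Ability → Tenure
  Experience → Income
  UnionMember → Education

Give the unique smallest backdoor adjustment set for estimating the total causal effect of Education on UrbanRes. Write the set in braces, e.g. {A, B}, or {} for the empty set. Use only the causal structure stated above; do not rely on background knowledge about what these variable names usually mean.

Variables eligible for adjustment (non-descendants of Education, excluding Education and UrbanRes): {Ability, UnionMember}.
Backdoor paths from Education to UrbanRes:
  P1: Education <- Ability -> UnionMember -> Income -> UrbanRes
  P2: Education <- Ability -> Tenure <- Experience -> Income -> UrbanRes
  P3: Education <- Ability -> Tenure <- Income -> UrbanRes
  P4: Education <- UnionMember <- Ability -> Tenure <- Experience -> Income -> UrbanRes
  P5: Education <- UnionMember <- Ability -> Tenure <- Income -> UrbanRes
  P6: Education <- UnionMember -> Income -> UrbanRes
The empty set is not sufficient: P1 (Education <- Ability -> UnionMember -> Income -> UrbanRes) has no collider blocking it and no conditioned non-collider, so it is open.
Try {UnionMember}:
  P1: blocked at chain node UnionMember ∈ conditioning set.
  P2: blocked at collider Tenure (neither it nor any descendant is in the conditioning set).
  P3: blocked at collider Tenure (neither it nor any descendant is in the conditioning set).
  P4: blocked at chain node UnionMember ∈ conditioning set.
  P5: blocked at chain node UnionMember ∈ conditioning set.
  P6: blocked at fork node UnionMember ∈ conditioning set.
{UnionMember} contains no descendant of Education and blocks every backdoor path.
No other singleton works — e.g. {Ability} leaves P6 open — so {UnionMember} is the unique smallest valid adjustment set.

{UnionMember}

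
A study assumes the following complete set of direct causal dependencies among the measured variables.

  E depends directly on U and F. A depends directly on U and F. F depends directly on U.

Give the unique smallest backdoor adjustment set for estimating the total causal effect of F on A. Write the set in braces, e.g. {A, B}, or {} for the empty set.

Variables eligible for adjustment (non-descendants of F, excluding F and A): {U}.
Backdoor paths from F to A:
  P1: F <- U -> A
The empty set is not sufficient: P1 (F <- U -> A) has no collider blocking it and no conditioned non-collider, so it is open.
Try {U}:
  P1: blocked at fork node U ∈ conditioning set.
{U} contains no descendant of F and blocks every backdoor path.
{U} is the unique smallest valid adjustment set.

{U}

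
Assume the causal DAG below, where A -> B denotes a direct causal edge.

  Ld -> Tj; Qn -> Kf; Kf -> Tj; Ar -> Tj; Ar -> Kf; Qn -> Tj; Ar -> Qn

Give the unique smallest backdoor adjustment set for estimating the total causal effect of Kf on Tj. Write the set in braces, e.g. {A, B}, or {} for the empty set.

Variables eligible for adjustment (non-descendants of Kf, excluding Kf and Tj): {Ar, Ld, Qn}.
Backdoor paths from Kf to Tj:
  P1: Kf <- Ar -> Qn -> Tj
  P2: Kf <- Ar -> Tj
  P3: Kf <- Qn <- Ar -> Tj
  P4: Kf <- Qn -> Tj
The empty set is not sufficient: P1 (Kf <- Ar -> Qn -> Tj) has no collider blocking it and no conditioned non-collider, so it is open.
Try {Ar, Qn}:
  P1: blocked at fork node Ar ∈ conditioning set.
  P2: blocked at fork node Ar ∈ conditioning set.
  P3: blocked at chain node Qn ∈ conditioning set.
  P4: blocked at fork node Qn ∈ conditioning set.
{Ar, Qn} contains no descendant of Kf and blocks every backdoor path.
Every element of {Ar, Qn} is needed (dropping Ar leaves P2 open; dropping Qn leaves P4 open), so no proper subset is valid.
Among all size-2 subsets of the eligible variables, only {Ar, Qn} blocks every backdoor path, so it is the unique smallest valid adjustment set.

{Ar, Qn}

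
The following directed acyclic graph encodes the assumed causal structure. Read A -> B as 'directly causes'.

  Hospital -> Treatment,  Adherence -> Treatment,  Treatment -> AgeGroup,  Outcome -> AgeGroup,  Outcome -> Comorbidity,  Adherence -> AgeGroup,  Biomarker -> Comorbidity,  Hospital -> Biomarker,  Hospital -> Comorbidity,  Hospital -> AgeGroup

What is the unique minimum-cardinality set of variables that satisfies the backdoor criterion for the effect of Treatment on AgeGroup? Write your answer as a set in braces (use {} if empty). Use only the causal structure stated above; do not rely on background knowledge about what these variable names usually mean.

{Adherence, Hospital}

Variables eligible for adjustment (non-descendants of Treatment, excluding Treatment and AgeGroup): {Adherence, Biomarker, Comorbidity, Hospital, Outcome}.
Backdoor paths from Treatment to AgeGroup:
  P1: Treatment <- Hospital -> Biomarker -> Comorbidity <- Outcome -> AgeGroup
  P2: Treatment <- Hospital -> Comorbidity <- Outcome -> AgeGroup
  P3: Treatment <- Hospital -> AgeGroup
  P4: Treatment <- Adherence -> AgeGroup
The empty set is not sufficient: P3 (Treatment <- Hospital -> AgeGroup) has no collider blocking it and no conditioned non-collider, so it is open.
Try {Adherence, Hospital}:
  P1: blocked at fork node Hospital ∈ conditioning set.
  P2: blocked at fork node Hospital ∈ conditioning set.
  P3: blocked at fork node Hospital ∈ conditioning set.
  P4: blocked at fork node Adherence ∈ conditioning set.
{Adherence, Hospital} contains no descendant of Treatment and blocks every backdoor path.
Every element of {Adherence, Hospital} is needed (dropping Adherence leaves P4 open; dropping Hospital leaves P3 open), so no proper subset is valid.
Among all size-2 subsets of the eligible variables, only {Adherence, Hospital} blocks every backdoor path, so it is the unique smallest valid adjustment set.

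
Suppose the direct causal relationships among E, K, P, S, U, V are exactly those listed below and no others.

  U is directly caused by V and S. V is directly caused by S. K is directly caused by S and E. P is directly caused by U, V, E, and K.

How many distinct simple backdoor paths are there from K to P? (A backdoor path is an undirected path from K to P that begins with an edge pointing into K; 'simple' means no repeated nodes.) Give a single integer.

5

A backdoor path from K to P is any simple undirected path whose first edge points into K (i.e. leaves K via a parent).
Parents of K: {E, S}.
Enumerating:
  P1: K <- E -> P
  P2: K <- S -> V -> U -> P
  P3: K <- S -> V -> P
  P4: K <- S -> U <- V -> P
  P5: K <- S -> U -> P
That exhausts the simple backdoor paths. Count: 5.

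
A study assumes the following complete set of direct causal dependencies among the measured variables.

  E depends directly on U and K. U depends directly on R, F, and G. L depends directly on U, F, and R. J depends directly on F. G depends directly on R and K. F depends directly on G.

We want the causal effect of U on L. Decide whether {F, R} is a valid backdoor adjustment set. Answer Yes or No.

Backdoor paths from U to L (paths whose first edge points into U):
  P1: U <- R -> G -> F -> L
  P2: U <- R -> L
  P3: U <- G <- R -> L
  P4: U <- G -> F -> L
  P5: U <- F <- G <- R -> L
  P6: U <- F -> L
Condition 1 (no descendant of U in the set): holds — descendants of U are {E, L}; none are in {F, R}.
Condition 2 (every backdoor path blocked by {F, R}):
  P1: blocked at fork node R ∈ conditioning set.
  P2: blocked at fork node R ∈ conditioning set.
  P3: blocked at fork node R ∈ conditioning set.
  P4: blocked at chain node F ∈ conditioning set.
  P5: blocked at chain node F ∈ conditioning set.
  P6: blocked at fork node F ∈ conditioning set.
{F, R} satisfies the backdoor criterion.

Yes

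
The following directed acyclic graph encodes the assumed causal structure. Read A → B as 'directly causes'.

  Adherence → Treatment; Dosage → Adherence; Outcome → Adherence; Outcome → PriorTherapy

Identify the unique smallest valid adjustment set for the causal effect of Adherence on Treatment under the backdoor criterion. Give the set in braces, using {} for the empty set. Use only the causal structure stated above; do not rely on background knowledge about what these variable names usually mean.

{}

Variables eligible for adjustment (non-descendants of Adherence, excluding Adherence and Treatment): {Dosage, Outcome, PriorTherapy}.
Backdoor paths from Adherence to Treatment:
  (none)
With no backdoor paths the empty set already satisfies the criterion, and it is trivially minimal.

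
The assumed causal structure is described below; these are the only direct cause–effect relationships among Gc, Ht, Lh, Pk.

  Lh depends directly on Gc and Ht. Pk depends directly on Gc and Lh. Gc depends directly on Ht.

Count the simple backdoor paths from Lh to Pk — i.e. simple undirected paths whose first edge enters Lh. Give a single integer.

2

A backdoor path from Lh to Pk is any simple undirected path whose first edge points into Lh (i.e. leaves Lh via a parent).
Parents of Lh: {Gc, Ht}.
Enumerating:
  P1: Lh <- Ht -> Gc -> Pk
  P2: Lh <- Gc -> Pk
That exhausts the simple backdoor paths. Count: 2.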